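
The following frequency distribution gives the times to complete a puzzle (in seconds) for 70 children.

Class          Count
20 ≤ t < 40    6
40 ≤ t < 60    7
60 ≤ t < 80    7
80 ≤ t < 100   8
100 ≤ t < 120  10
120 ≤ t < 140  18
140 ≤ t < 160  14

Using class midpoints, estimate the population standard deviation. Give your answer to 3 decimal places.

38.745

Midpoints: 30, 50, 70, 90, 110, 130, 150
n = 70, Σfm = 7280, mean = 104.0000
Σfm² = 862200
Σf(m − x̄)² = Σfm² − (Σfm)²/n = 862200 − 7280²/70 = 105080.0000
Population variance = 105080.0000 / 70 = 1501.1429
Standard deviation = √1501.1429 = 38.7446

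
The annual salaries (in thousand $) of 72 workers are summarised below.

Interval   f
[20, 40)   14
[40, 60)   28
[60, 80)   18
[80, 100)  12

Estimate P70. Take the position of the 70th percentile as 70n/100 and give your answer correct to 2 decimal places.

69.33

Cumulative frequencies: 14, 42, 60, 72
n = 72; position = 70n/100 = 50.4.
This falls in the class [60, 80): L = 60, F = 42, f = 18, h = 20.
70th percentile ≈ 60 + ((50.4 − 42) / 18) × 20 = 69.3333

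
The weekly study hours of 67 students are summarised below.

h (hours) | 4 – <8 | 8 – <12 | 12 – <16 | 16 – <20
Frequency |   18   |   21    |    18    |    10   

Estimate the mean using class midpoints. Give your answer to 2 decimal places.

Midpoints: 6, 10, 14, 18
Σfm = 18×6 + 21×10 + 18×14 + 10×18 = 750
n = Σf = 67
Mean = 750 / 67 = 11.1940

11.19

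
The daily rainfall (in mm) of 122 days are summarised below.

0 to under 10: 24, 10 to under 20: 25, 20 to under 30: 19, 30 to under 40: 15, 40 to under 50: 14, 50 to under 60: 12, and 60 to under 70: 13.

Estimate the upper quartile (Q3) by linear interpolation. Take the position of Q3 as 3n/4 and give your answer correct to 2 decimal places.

Cumulative frequencies: 24, 49, 68, 83, 97, 109, 122
n = 122; position = 3n/4 = 91.5.
This falls in the class 40 to under 50: L = 40, F = 83, f = 14, h = 10.
Upper quartile ≈ 40 + ((91.5 − 83) / 14) × 10 = 46.0714

46.07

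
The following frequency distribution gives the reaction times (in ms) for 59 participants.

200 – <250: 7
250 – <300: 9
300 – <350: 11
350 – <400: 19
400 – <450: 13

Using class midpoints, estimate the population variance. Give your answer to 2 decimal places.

Midpoints: 225, 275, 325, 375, 425
n = 59, Σfm = 20275, mean = 343.6441
Σfm² = 7216875
Σf(m − x̄)² = Σfm² − (Σfm)²/n = 7216875 − 20275²/59 = 249491.5254
Population variance = 249491.5254 / 59 = 4228.6699

4228.67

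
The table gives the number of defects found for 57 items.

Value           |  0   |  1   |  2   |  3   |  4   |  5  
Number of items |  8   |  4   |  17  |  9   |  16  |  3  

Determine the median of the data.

2

Cumulative frequencies: 8, 12, 29, 38, 54, 57
n = 57, so the median is the value in position (n+1)/2 = 29.
Position 29 falls at value 2.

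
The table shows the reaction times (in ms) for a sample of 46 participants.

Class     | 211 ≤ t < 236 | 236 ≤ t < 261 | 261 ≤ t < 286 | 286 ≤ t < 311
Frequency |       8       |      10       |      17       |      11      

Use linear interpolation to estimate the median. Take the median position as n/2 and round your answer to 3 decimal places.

268.353

Cumulative frequencies: 8, 18, 35, 46
n = 46; position = n/2 = 23.
This falls in the class 261 ≤ t < 286: L = 261, F = 18, f = 17, h = 25.
Median ≈ 261 + ((23 − 18) / 17) × 25 = 268.3529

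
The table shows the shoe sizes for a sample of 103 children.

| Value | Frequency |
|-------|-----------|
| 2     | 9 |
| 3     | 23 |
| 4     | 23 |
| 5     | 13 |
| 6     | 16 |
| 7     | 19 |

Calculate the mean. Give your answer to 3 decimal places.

Values: 2, 3, 4, 5, 6, 7
Σfx = 9×2 + 23×3 + 23×4 + 13×5 + 16×6 + 19×7 = 473
n = Σf = 103
Mean = 473 / 103 = 4.5922

4.592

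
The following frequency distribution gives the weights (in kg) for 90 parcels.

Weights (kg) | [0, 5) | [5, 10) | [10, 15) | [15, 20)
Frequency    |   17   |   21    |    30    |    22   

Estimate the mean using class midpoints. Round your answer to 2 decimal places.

10.67

Midpoints: 2.5, 7.5, 12.5, 17.5
Σfm = 17×2.5 + 21×7.5 + 30×12.5 + 22×17.5 = 960
n = Σf = 90
Mean = 960 / 90 = 10.6667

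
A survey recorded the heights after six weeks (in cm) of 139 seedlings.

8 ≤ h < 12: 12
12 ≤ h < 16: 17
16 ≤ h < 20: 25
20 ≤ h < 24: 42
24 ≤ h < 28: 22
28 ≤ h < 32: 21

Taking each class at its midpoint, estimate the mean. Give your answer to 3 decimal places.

21.108

Midpoints: 10, 14, 18, 22, 26, 30
Σfm = 12×10 + 17×14 + 25×18 + 42×22 + 22×26 + 21×30 = 2934
n = Σf = 139
Mean = 2934 / 139 = 21.1079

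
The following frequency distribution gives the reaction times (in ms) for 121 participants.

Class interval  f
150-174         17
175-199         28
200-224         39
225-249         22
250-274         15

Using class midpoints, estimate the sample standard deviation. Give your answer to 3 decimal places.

Midpoints: 162, 187, 212, 237, 262
n = 121, Σfm = 25402, mean = 209.9339
Σfm² = 5443474
Σf(m − x̄)² = Σfm² − (Σfm)²/n = 5443474 − 25402²/121 = 110733.4711
Sample variance = 110733.4711 / 120 = 922.7789
Standard deviation = √922.7789 = 30.3773

30.377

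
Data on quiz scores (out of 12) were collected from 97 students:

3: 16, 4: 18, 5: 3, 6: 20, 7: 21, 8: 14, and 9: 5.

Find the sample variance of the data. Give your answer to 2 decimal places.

3.50

Values: 3, 4, 5, 6, 7, 8, 9
n = 97, Σfx = 559, mean = 5.7629
Σfx² = 3557
Σf(x − x̄)² = Σfx² − (Σfx)²/n = 3557 − 559²/97 = 335.5464
Sample variance = 335.5464 / 96 = 3.4953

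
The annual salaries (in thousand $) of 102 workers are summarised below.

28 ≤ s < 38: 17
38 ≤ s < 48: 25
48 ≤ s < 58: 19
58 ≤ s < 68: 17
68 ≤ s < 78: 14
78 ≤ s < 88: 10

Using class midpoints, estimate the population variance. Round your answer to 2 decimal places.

248.52

Midpoints: 33, 43, 53, 63, 73, 83
n = 102, Σfm = 5566, mean = 54.5686
Σfm² = 329078
Σf(m − x̄)² = Σfm² − (Σfm)²/n = 329078 − 5566²/102 = 25349.0196
Population variance = 25349.0196 / 102 = 248.5198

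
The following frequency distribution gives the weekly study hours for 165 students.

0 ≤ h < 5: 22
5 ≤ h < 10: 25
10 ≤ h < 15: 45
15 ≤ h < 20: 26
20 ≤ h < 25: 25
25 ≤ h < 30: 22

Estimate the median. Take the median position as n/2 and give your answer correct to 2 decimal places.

Cumulative frequencies: 22, 47, 92, 118, 143, 165
n = 165; position = n/2 = 82.5.
This falls in the class 10 ≤ h < 15: L = 10, F = 47, f = 45, h = 5.
Median ≈ 10 + ((82.5 − 47) / 45) × 5 = 13.9444

13.94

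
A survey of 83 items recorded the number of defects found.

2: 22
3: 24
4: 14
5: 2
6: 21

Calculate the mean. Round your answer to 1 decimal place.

Values: 2, 3, 4, 5, 6
Σfx = 22×2 + 24×3 + 14×4 + 2×5 + 21×6 = 308
n = Σf = 83
Mean = 308 / 83 = 3.7108

3.7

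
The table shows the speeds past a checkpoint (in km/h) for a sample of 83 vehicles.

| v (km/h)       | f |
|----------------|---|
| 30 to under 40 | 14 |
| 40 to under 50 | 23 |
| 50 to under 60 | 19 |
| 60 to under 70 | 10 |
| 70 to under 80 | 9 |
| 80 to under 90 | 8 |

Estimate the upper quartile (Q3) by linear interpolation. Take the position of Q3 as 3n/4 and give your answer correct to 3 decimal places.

Cumulative frequencies: 14, 37, 56, 66, 75, 83
n = 83; position = 3n/4 = 62.25.
This falls in the class 60 to under 70: L = 60, F = 56, f = 10, h = 10.
Upper quartile ≈ 60 + ((62.25 − 56) / 10) × 10 = 66.2500

66.250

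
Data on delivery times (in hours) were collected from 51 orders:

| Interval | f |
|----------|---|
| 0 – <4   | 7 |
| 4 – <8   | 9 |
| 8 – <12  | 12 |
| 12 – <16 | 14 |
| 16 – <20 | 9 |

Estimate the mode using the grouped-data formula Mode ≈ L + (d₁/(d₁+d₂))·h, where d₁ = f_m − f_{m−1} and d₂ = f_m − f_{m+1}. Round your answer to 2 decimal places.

13.14

Modal class: 12 – <16 (highest frequency 14).
d₁ = 14 − 12 = 2, d₂ = 14 − 9 = 5
Mode ≈ 12 + (2/(2+5)) × 4 = 12 + 1.1429 = 13.1429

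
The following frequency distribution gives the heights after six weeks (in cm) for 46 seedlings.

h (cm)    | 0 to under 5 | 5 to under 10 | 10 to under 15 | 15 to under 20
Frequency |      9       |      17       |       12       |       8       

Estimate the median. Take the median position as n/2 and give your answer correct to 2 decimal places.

Cumulative frequencies: 9, 26, 38, 46
n = 46; position = n/2 = 23.
This falls in the class 5 to under 10: L = 5, F = 9, f = 17, h = 5.
Median ≈ 5 + ((23 − 9) / 17) × 5 = 9.1176

9.12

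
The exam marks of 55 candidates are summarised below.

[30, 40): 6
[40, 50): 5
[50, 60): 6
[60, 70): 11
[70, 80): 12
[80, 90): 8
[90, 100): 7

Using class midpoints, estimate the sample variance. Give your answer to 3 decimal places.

Midpoints: 35, 45, 55, 65, 75, 85, 95
n = 55, Σfm = 3725, mean = 67.7273
Σfm² = 270575
Σf(m − x̄)² = Σfm² − (Σfm)²/n = 270575 − 3725²/55 = 18290.9091
Sample variance = 18290.9091 / 54 = 338.7205

338.721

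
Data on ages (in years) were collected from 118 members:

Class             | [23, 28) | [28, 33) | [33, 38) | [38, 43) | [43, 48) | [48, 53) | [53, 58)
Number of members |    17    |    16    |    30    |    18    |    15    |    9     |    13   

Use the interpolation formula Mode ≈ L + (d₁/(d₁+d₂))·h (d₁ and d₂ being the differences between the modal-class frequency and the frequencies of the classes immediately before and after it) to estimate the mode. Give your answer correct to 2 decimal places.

35.69

Modal class: [33, 38) (highest frequency 30).
d₁ = 30 − 16 = 14, d₂ = 30 − 18 = 12
Mode ≈ 33 + (14/(14+12)) × 5 = 33 + 2.6923 = 35.6923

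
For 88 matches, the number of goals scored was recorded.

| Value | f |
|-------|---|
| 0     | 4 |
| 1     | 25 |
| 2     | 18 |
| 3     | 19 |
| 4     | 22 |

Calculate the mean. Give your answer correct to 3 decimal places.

Values: 0, 1, 2, 3, 4
Σfx = 4×0 + 25×1 + 18×2 + 19×3 + 22×4 = 206
n = Σf = 88
Mean = 206 / 88 = 2.3409

2.341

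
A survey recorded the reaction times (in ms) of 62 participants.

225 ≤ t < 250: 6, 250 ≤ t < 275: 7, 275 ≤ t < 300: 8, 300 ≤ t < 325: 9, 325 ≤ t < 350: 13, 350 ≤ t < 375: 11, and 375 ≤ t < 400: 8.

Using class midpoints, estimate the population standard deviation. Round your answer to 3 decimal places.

46.357

Midpoints: 237.5, 262.5, 287.5, 312.5, 337.5, 362.5, 387.5
n = 62, Σfm = 19850, mean = 320.1613
Σfm² = 6488437.5
Σf(m − x̄)² = Σfm² − (Σfm)²/n = 6488437.5 − 19850²/62 = 133235.8871
Population variance = 133235.8871 / 62 = 2148.9659
Standard deviation = √2148.9659 = 46.3569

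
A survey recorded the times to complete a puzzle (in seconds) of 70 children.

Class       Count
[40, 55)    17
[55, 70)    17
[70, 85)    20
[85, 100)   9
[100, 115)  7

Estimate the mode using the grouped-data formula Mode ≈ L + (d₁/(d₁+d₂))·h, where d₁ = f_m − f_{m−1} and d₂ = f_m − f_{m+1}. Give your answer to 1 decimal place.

Modal class: [70, 85) (highest frequency 20).
d₁ = 20 − 17 = 3, d₂ = 20 − 9 = 11
Mode ≈ 70 + (3/(3+11)) × 15 = 70 + 3.2143 = 73.2143

73.2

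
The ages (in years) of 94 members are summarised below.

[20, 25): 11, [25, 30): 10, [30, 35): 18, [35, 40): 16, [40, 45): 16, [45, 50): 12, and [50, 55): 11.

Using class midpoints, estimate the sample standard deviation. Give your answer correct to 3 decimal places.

Midpoints: 22.5, 27.5, 32.5, 37.5, 42.5, 47.5, 52.5
n = 94, Σfm = 3535, mean = 37.6064
Σfm² = 140937.5
Σf(m − x̄)² = Σfm² − (Σfm)²/n = 140937.5 − 3535²/94 = 7998.9362
Sample variance = 7998.9362 / 93 = 86.0101
Standard deviation = √86.0101 = 9.2742

9.274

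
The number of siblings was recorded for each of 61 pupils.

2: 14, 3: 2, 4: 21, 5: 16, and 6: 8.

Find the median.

Cumulative frequencies: 14, 16, 37, 53, 61
n = 61, so the median is the value in position (n+1)/2 = 31.
Position 31 falls at value 4.

4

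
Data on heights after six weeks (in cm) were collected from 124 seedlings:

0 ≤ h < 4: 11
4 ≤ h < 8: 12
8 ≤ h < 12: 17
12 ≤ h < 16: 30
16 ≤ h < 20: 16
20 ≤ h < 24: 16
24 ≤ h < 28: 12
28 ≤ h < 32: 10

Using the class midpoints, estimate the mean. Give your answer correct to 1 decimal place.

15.6

Midpoints: 2, 6, 10, 14, 18, 22, 26, 30
Σfm = 11×2 + 12×6 + 17×10 + 30×14 + 16×18 + 16×22 + 12×26 + 10×30 = 1936
n = Σf = 124
Mean = 1936 / 124 = 15.6129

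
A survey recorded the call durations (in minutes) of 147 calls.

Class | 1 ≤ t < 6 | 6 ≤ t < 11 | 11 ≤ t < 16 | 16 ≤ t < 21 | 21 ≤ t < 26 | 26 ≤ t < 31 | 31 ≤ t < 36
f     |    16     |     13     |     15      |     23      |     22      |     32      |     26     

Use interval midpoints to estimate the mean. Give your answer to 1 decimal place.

Midpoints: 3.5, 8.5, 13.5, 18.5, 23.5, 28.5, 33.5
Σfm = 16×3.5 + 13×8.5 + 15×13.5 + 23×18.5 + 22×23.5 + 32×28.5 + 26×33.5 = 3094.5
n = Σf = 147
Mean = 3094.5 / 147 = 21.0510

21.1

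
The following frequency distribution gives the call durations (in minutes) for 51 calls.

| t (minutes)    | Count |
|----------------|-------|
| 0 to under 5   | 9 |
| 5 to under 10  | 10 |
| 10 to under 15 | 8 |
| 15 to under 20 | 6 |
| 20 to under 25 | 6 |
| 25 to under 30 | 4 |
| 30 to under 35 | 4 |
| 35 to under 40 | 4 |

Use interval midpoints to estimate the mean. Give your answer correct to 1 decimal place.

16.2

Midpoints: 2.5, 7.5, 12.5, 17.5, 22.5, 27.5, 32.5, 37.5
Σfm = 9×2.5 + 10×7.5 + 8×12.5 + 6×17.5 + 6×22.5 + 4×27.5 + 4×32.5 + 4×37.5 = 827.5
n = Σf = 51
Mean = 827.5 / 51 = 16.2255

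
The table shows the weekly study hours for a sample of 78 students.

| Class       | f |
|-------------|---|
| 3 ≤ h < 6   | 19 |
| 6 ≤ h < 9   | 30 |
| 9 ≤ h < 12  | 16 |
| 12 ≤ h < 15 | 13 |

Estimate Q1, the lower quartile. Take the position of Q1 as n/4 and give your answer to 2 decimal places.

6.05

Cumulative frequencies: 19, 49, 65, 78
n = 78; position = n/4 = 19.5.
This falls in the class 6 ≤ h < 9: L = 6, F = 19, f = 30, h = 3.
Lower quartile ≈ 6 + ((19.5 − 19) / 30) × 3 = 6.0500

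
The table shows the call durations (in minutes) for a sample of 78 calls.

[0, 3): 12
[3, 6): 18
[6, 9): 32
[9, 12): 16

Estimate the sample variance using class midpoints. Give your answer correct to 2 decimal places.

8.57

Midpoints: 1.5, 4.5, 7.5, 10.5
n = 78, Σfm = 507, mean = 6.5000
Σfm² = 3955.5
Σf(m − x̄)² = Σfm² − (Σfm)²/n = 3955.5 − 507²/78 = 660.0000
Sample variance = 660.0000 / 77 = 8.5714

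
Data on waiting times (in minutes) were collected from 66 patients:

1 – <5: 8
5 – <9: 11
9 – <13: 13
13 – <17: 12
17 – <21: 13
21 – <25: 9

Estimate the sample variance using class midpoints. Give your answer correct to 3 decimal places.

40.891

Midpoints: 3, 7, 11, 15, 19, 23
n = 66, Σfm = 878, mean = 13.3030
Σfm² = 14338
Σf(m − x̄)² = Σfm² − (Σfm)²/n = 14338 − 878²/66 = 2657.9394
Sample variance = 2657.9394 / 65 = 40.8914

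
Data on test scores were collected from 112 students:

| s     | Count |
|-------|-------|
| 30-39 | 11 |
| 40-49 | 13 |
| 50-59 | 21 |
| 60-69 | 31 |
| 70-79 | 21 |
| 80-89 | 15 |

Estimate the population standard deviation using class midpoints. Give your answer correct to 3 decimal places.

Midpoints: 34.5, 44.5, 54.5, 64.5, 74.5, 84.5
n = 112, Σfm = 6934, mean = 61.9107
Σfm² = 453838
Σf(m − x̄)² = Σfm² − (Σfm)²/n = 453838 − 6934²/112 = 24549.1071
Population variance = 24549.1071 / 112 = 219.1885
Standard deviation = √219.1885 = 14.8050

14.805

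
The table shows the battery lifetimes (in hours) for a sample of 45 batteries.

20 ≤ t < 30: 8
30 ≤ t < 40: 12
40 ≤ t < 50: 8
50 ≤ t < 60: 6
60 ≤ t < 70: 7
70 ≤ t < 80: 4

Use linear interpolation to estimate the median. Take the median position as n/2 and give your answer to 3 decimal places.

43.125

Cumulative frequencies: 8, 20, 28, 34, 41, 45
n = 45; position = n/2 = 22.5.
This falls in the class 40 ≤ t < 50: L = 40, F = 20, f = 8, h = 10.
Median ≈ 40 + ((22.5 − 20) / 8) × 10 = 43.1250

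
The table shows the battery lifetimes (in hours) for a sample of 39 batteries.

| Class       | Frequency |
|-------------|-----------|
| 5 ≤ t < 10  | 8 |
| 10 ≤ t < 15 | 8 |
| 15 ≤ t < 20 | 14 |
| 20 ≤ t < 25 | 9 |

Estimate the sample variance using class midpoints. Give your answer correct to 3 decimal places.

Midpoints: 7.5, 12.5, 17.5, 22.5
n = 39, Σfm = 607.5, mean = 15.5769
Σfm² = 10543.75
Σf(m − x̄)² = Σfm² − (Σfm)²/n = 10543.75 − 607.5²/39 = 1080.7692
Sample variance = 1080.7692 / 38 = 28.4413

28.441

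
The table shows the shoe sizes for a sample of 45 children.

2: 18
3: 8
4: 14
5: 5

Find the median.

3

Cumulative frequencies: 18, 26, 40, 45
n = 45, so the median is the value in position (n+1)/2 = 23.
Position 23 falls at value 3.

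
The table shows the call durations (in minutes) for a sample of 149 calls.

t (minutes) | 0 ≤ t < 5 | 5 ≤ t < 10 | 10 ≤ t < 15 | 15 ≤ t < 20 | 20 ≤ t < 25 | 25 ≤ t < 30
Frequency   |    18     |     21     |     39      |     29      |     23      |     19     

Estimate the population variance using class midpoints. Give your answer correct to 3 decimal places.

Midpoints: 2.5, 7.5, 12.5, 17.5, 22.5, 27.5
n = 149, Σfm = 2237.5, mean = 15.0168
Σfm² = 42281.25
Σf(m − x̄)² = Σfm² − (Σfm)²/n = 42281.25 − 2237.5²/149 = 8681.2081
Population variance = 8681.2081 / 149 = 58.2631

58.263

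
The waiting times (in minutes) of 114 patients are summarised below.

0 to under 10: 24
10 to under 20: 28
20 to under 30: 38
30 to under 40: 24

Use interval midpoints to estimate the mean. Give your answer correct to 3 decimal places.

Midpoints: 5, 15, 25, 35
Σfm = 24×5 + 28×15 + 38×25 + 24×35 = 2330
n = Σf = 114
Mean = 2330 / 114 = 20.4386

20.439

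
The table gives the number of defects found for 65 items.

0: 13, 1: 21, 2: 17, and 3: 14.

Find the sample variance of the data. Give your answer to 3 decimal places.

1.098

Values: 0, 1, 2, 3
n = 65, Σfx = 97, mean = 1.4923
Σfx² = 215
Σf(x − x̄)² = Σfx² − (Σfx)²/n = 215 − 97²/65 = 70.2462
Sample variance = 70.2462 / 64 = 1.0976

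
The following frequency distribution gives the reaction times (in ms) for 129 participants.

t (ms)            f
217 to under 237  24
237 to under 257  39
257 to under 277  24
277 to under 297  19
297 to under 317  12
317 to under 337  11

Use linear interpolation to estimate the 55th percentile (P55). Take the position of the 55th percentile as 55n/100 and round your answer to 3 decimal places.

263.625

Cumulative frequencies: 24, 63, 87, 106, 118, 129
n = 129; position = 55n/100 = 70.95.
This falls in the class 257 to under 277: L = 257, F = 63, f = 24, h = 20.
55th percentile ≈ 257 + ((70.95 − 63) / 24) × 20 = 263.6250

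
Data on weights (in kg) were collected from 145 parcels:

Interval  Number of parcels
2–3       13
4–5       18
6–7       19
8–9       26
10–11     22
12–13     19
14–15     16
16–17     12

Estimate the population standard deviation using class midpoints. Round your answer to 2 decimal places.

4.12

Midpoints: 2.5, 4.5, 6.5, 8.5, 10.5, 12.5, 14.5, 16.5
n = 145, Σfm = 1356.5, mean = 9.3552
Σfm² = 15152.25
Σf(m − x̄)² = Σfm² − (Σfm)²/n = 15152.25 − 1356.5²/145 = 2461.9586
Population variance = 2461.9586 / 145 = 16.9790
Standard deviation = √16.9790 = 4.1206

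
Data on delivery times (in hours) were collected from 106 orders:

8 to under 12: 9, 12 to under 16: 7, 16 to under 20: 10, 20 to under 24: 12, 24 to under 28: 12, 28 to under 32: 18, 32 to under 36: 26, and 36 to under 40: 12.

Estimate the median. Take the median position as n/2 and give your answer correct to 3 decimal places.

Cumulative frequencies: 9, 16, 26, 38, 50, 68, 94, 106
n = 106; position = n/2 = 53.
This falls in the class 28 to under 32: L = 28, F = 50, f = 18, h = 4.
Median ≈ 28 + ((53 − 50) / 18) × 4 = 28.6667

28.667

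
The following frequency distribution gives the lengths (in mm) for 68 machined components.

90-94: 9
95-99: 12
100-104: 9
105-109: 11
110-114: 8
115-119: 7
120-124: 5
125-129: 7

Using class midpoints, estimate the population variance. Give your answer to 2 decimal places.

Midpoints: 92, 97, 102, 107, 112, 117, 122, 127
n = 68, Σfm = 7301, mean = 107.3676
Σfm² = 792157
Σf(m − x̄)² = Σfm² − (Σfm)²/n = 792157 − 7301²/68 = 8265.8088
Population variance = 8265.8088 / 68 = 121.5560

121.56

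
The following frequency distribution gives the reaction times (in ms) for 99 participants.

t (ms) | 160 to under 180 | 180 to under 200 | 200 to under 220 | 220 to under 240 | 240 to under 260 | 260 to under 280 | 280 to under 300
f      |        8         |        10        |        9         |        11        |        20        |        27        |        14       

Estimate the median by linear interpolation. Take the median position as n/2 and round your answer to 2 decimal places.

Cumulative frequencies: 8, 18, 27, 38, 58, 85, 99
n = 99; position = n/2 = 49.5.
This falls in the class 240 to under 260: L = 240, F = 38, f = 20, h = 20.
Median ≈ 240 + ((49.5 − 38) / 20) × 20 = 251.5000

251.50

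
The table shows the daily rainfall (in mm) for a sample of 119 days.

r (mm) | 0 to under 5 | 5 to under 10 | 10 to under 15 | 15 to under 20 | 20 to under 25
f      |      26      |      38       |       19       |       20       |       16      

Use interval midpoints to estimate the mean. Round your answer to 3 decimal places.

Midpoints: 2.5, 7.5, 12.5, 17.5, 22.5
Σfm = 26×2.5 + 38×7.5 + 19×12.5 + 20×17.5 + 16×22.5 = 1297.5
n = Σf = 119
Mean = 1297.5 / 119 = 10.9034

10.903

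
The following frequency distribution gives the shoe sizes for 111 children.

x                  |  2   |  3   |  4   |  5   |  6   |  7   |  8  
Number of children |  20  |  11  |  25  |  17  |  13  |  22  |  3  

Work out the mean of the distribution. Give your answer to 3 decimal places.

Values: 2, 3, 4, 5, 6, 7, 8
Σfx = 20×2 + 11×3 + 25×4 + 17×5 + 13×6 + 22×7 + 3×8 = 514
n = Σf = 111
Mean = 514 / 111 = 4.6306

4.631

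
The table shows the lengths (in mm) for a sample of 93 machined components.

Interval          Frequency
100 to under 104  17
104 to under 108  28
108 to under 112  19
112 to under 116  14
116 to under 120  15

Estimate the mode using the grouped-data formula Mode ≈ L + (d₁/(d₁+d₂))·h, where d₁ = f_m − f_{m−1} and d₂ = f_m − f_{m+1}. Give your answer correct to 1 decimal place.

Modal class: 104 to under 108 (highest frequency 28).
d₁ = 28 − 17 = 11, d₂ = 28 − 19 = 9
Mode ≈ 104 + (11/(11+9)) × 4 = 104 + 2.2000 = 106.2000

106.2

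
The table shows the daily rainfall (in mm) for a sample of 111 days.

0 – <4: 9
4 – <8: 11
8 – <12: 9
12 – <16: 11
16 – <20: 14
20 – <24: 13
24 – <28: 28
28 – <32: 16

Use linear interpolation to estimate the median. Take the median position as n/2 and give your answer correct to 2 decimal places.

Cumulative frequencies: 9, 20, 29, 40, 54, 67, 95, 111
n = 111; position = n/2 = 55.5.
This falls in the class 20 – <24: L = 20, F = 54, f = 13, h = 4.
Median ≈ 20 + ((55.5 − 54) / 13) × 4 = 20.4615

20.46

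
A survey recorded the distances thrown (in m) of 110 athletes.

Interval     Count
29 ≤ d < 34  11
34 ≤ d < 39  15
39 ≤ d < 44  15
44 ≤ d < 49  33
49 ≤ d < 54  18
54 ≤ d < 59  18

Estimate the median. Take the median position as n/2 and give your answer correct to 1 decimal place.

46.1

Cumulative frequencies: 11, 26, 41, 74, 92, 110
n = 110; position = n/2 = 55.
This falls in the class 44 ≤ d < 49: L = 44, F = 41, f = 33, h = 5.
Median ≈ 44 + ((55 − 41) / 33) × 5 = 46.1212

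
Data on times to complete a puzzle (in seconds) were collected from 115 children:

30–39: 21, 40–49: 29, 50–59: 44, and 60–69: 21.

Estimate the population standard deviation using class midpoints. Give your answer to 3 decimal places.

9.880

Midpoints: 34.5, 44.5, 54.5, 64.5
n = 115, Σfm = 5767.5, mean = 50.1522
Σfm² = 300478.75
Σf(m − x̄)² = Σfm² − (Σfm)²/n = 300478.75 − 5767.5²/115 = 11226.0870
Population variance = 11226.0870 / 115 = 97.6181
Standard deviation = √97.6181 = 9.8802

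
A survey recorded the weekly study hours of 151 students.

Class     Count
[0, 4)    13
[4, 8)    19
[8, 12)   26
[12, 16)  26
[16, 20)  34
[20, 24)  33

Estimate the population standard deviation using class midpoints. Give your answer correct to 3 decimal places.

6.387

Midpoints: 2, 6, 10, 14, 18, 22
n = 151, Σfm = 2102, mean = 13.9205
Σfm² = 35420
Σf(m − x̄)² = Σfm² − (Σfm)²/n = 35420 − 2102²/151 = 6159.0464
Population variance = 6159.0464 / 151 = 40.7884
Standard deviation = √40.7884 = 6.3866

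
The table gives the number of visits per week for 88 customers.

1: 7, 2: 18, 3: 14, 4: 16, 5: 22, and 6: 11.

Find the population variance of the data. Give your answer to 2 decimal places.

2.35

Values: 1, 2, 3, 4, 5, 6
n = 88, Σfx = 325, mean = 3.6932
Σfx² = 1407
Σf(x − x̄)² = Σfx² − (Σfx)²/n = 1407 − 325²/88 = 206.7159
Population variance = 206.7159 / 88 = 2.3490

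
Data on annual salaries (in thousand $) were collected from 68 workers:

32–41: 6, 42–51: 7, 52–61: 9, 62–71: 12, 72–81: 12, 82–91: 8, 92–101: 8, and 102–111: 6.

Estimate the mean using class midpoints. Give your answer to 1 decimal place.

71.6

Midpoints: 36.5, 46.5, 56.5, 66.5, 76.5, 86.5, 96.5, 106.5
Σfm = 6×36.5 + 7×46.5 + 9×56.5 + 12×66.5 + 12×76.5 + 8×86.5 + 8×96.5 + 6×106.5 = 4872
n = Σf = 68
Mean = 4872 / 68 = 71.6471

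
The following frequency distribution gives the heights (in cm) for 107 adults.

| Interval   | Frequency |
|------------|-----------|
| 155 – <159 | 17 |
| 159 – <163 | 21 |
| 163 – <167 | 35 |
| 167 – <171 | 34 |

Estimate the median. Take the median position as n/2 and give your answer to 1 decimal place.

Cumulative frequencies: 17, 38, 73, 107
n = 107; position = n/2 = 53.5.
This falls in the class 163 – <167: L = 163, F = 38, f = 35, h = 4.
Median ≈ 163 + ((53.5 − 38) / 35) × 4 = 164.7714

164.8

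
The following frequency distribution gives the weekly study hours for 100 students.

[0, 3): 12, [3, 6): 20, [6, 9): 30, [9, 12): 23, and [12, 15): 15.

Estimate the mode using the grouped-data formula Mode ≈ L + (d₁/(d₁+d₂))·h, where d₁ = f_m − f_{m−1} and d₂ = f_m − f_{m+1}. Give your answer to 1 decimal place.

7.8

Modal class: [6, 9) (highest frequency 30).
d₁ = 30 − 20 = 10, d₂ = 30 − 23 = 7
Mode ≈ 6 + (10/(10+7)) × 3 = 6 + 1.7647 = 7.7647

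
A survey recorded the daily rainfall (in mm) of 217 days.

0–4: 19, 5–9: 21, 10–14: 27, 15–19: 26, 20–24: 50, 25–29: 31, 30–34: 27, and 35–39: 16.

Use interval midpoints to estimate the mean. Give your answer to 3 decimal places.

Midpoints: 2, 7, 12, 17, 22, 27, 32, 37
Σfm = 19×2 + 21×7 + 27×12 + 26×17 + 50×22 + 31×27 + 27×32 + 16×37 = 4344
n = Σf = 217
Mean = 4344 / 217 = 20.0184

20.018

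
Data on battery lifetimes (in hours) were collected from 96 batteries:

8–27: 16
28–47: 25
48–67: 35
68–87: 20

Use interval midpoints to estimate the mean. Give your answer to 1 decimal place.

Midpoints: 17.5, 37.5, 57.5, 77.5
Σfm = 16×17.5 + 25×37.5 + 35×57.5 + 20×77.5 = 4780
n = Σf = 96
Mean = 4780 / 96 = 49.7917

49.8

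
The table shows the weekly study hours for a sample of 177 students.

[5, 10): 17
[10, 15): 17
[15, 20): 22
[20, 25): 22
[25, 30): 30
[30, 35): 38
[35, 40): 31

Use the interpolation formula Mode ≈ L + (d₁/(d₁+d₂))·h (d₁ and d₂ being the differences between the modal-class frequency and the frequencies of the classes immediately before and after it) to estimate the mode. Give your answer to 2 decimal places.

Modal class: [30, 35) (highest frequency 38).
d₁ = 38 − 30 = 8, d₂ = 38 − 31 = 7
Mode ≈ 30 + (8/(8+7)) × 5 = 30 + 2.6667 = 32.6667

32.67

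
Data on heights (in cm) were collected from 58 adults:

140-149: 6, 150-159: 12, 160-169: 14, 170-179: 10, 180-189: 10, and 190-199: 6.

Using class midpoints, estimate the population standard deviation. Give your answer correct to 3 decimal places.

Midpoints: 144.5, 154.5, 164.5, 174.5, 184.5, 194.5
n = 58, Σfm = 9781, mean = 168.6379
Σfm² = 1662454.5
Σf(m − x̄)² = Σfm² − (Σfm)²/n = 1662454.5 − 9781²/58 = 13006.8966
Population variance = 13006.8966 / 58 = 224.2568
Standard deviation = √224.2568 = 14.9752

14.975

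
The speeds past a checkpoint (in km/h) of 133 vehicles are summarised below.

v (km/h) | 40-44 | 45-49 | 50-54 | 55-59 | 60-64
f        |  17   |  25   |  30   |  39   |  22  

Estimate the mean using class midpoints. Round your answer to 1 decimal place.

Midpoints: 42, 47, 52, 57, 62
Σfm = 17×42 + 25×47 + 30×52 + 39×57 + 22×62 = 7036
n = Σf = 133
Mean = 7036 / 133 = 52.9023

52.9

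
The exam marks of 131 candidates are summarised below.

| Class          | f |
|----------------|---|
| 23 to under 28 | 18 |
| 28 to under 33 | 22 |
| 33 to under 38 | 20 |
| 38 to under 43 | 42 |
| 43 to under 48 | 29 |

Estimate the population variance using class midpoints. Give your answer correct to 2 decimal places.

45.52

Midpoints: 25.5, 30.5, 35.5, 40.5, 45.5
n = 131, Σfm = 4860.5, mean = 37.1031
Σfm² = 186302.75
Σf(m − x̄)² = Σfm² − (Σfm)²/n = 186302.75 − 4860.5²/131 = 5963.3588
Population variance = 5963.3588 / 131 = 45.5218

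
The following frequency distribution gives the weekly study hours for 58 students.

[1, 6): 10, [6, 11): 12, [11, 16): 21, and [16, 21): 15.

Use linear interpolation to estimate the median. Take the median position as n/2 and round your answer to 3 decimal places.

Cumulative frequencies: 10, 22, 43, 58
n = 58; position = n/2 = 29.
This falls in the class [11, 16): L = 11, F = 22, f = 21, h = 5.
Median ≈ 11 + ((29 − 22) / 21) × 5 = 12.6667

12.667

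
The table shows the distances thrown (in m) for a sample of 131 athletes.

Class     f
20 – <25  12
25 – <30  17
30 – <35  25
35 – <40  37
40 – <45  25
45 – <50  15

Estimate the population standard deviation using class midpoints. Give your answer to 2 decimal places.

7.23

Midpoints: 22.5, 27.5, 32.5, 37.5, 42.5, 47.5
n = 131, Σfm = 4712.5, mean = 35.9733
Σfm² = 176368.75
Σf(m − x̄)² = Σfm² − (Σfm)²/n = 176368.75 − 4712.5²/131 = 6844.6565
Population variance = 6844.6565 / 131 = 52.2493
Standard deviation = √52.2493 = 7.2284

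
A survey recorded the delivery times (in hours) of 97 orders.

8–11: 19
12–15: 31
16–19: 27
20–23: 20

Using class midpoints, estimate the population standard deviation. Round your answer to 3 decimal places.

4.107

Midpoints: 9.5, 13.5, 17.5, 21.5
n = 97, Σfm = 1501.5, mean = 15.4794
Σfm² = 24878.25
Σf(m − x̄)² = Σfm² − (Σfm)²/n = 24878.25 − 1501.5²/97 = 1635.9588
Population variance = 1635.9588 / 97 = 16.8656
Standard deviation = √16.8656 = 4.1068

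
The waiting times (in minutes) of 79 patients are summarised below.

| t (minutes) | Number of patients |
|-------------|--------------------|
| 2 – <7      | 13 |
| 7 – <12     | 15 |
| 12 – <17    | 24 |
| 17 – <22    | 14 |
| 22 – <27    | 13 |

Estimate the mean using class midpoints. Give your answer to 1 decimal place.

14.4

Midpoints: 4.5, 9.5, 14.5, 19.5, 24.5
Σfm = 13×4.5 + 15×9.5 + 24×14.5 + 14×19.5 + 13×24.5 = 1140.5
n = Σf = 79
Mean = 1140.5 / 79 = 14.4367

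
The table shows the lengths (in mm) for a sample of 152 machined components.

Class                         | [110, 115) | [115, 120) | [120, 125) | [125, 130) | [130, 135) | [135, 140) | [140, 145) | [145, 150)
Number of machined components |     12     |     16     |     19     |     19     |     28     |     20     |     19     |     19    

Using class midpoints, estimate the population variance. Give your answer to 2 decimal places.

113.24

Midpoints: 112.5, 117.5, 122.5, 127.5, 132.5, 137.5, 142.5, 147.5
n = 152, Σfm = 19950, mean = 131.2500
Σfm² = 2635650
Σf(m − x̄)² = Σfm² − (Σfm)²/n = 2635650 − 19950²/152 = 17212.5000
Population variance = 17212.5000 / 152 = 113.2401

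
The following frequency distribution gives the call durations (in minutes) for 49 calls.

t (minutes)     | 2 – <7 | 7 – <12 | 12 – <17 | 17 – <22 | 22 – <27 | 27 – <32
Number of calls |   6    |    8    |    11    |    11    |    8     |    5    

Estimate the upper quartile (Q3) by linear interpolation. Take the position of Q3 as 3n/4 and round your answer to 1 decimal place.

Cumulative frequencies: 6, 14, 25, 36, 44, 49
n = 49; position = 3n/4 = 36.75.
This falls in the class 22 – <27: L = 22, F = 36, f = 8, h = 5.
Upper quartile ≈ 22 + ((36.75 − 36) / 8) × 5 = 22.4688

22.5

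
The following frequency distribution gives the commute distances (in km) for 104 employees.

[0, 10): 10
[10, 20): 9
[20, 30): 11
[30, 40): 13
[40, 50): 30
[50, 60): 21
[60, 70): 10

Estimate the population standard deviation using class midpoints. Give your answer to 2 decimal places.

17.63

Midpoints: 5, 15, 25, 35, 45, 55, 65
n = 104, Σfm = 4070, mean = 39.1346
Σfm² = 191600
Σf(m − x̄)² = Σfm² − (Σfm)²/n = 191600 − 4070²/104 = 32322.1154
Population variance = 32322.1154 / 104 = 310.7896
Standard deviation = √310.7896 = 17.6292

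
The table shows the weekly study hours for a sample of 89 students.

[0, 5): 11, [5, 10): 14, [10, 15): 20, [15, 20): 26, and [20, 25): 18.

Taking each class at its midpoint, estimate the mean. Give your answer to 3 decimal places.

13.961

Midpoints: 2.5, 7.5, 12.5, 17.5, 22.5
Σfm = 11×2.5 + 14×7.5 + 20×12.5 + 26×17.5 + 18×22.5 = 1242.5
n = Σf = 89
Mean = 1242.5 / 89 = 13.9607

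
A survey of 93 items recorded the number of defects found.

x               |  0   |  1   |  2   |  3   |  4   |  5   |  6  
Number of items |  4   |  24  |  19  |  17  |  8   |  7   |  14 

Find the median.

2

Cumulative frequencies: 4, 28, 47, 64, 72, 79, 93
n = 93, so the median is the value in position (n+1)/2 = 47.
Position 47 falls at value 2.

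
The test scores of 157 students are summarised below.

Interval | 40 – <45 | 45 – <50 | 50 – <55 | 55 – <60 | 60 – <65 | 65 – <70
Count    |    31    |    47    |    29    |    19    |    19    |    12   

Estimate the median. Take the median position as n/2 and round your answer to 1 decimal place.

50.1

Cumulative frequencies: 31, 78, 107, 126, 145, 157
n = 157; position = n/2 = 78.5.
This falls in the class 50 – <55: L = 50, F = 78, f = 29, h = 5.
Median ≈ 50 + ((78.5 − 78) / 29) × 5 = 50.0862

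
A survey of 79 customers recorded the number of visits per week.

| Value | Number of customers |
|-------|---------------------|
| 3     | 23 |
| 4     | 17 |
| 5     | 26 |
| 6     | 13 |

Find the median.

Cumulative frequencies: 23, 40, 66, 79
n = 79, so the median is the value in position (n+1)/2 = 40.
Position 40 falls at value 4.

4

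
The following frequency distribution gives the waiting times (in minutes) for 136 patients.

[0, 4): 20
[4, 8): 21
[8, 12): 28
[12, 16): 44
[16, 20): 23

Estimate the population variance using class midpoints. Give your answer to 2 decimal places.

Midpoints: 2, 6, 10, 14, 18
n = 136, Σfm = 1476, mean = 10.8529
Σfm² = 19712
Σf(m − x̄)² = Σfm² − (Σfm)²/n = 19712 − 1476²/136 = 3693.0588
Population variance = 3693.0588 / 136 = 27.1548

27.15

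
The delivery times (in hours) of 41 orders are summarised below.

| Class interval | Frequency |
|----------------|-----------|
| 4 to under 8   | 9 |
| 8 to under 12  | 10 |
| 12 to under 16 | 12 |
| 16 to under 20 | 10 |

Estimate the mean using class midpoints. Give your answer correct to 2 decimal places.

12.24

Midpoints: 6, 10, 14, 18
Σfm = 9×6 + 10×10 + 12×14 + 10×18 = 502
n = Σf = 41
Mean = 502 / 41 = 12.2439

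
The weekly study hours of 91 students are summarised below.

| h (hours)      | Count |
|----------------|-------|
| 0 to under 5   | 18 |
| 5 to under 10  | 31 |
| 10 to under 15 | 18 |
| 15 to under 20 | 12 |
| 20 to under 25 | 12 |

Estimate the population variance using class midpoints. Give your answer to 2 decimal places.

41.88

Midpoints: 2.5, 7.5, 12.5, 17.5, 22.5
n = 91, Σfm = 982.5, mean = 10.7967
Σfm² = 14418.75
Σf(m − x̄)² = Σfm² − (Σfm)²/n = 14418.75 − 982.5²/91 = 3810.9890
Population variance = 3810.9890 / 91 = 41.8790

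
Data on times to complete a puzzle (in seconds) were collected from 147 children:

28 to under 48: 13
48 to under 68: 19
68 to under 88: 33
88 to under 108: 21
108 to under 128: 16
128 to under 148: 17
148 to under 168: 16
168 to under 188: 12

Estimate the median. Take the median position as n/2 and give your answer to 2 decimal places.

Cumulative frequencies: 13, 32, 65, 86, 102, 119, 135, 147
n = 147; position = n/2 = 73.5.
This falls in the class 88 to under 108: L = 88, F = 65, f = 21, h = 20.
Median ≈ 88 + ((73.5 − 65) / 21) × 20 = 96.0952

96.10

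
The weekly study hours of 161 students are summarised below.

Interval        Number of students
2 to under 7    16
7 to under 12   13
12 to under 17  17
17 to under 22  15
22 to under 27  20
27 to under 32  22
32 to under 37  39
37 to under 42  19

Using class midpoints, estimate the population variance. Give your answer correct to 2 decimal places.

124.98

Midpoints: 4.5, 9.5, 14.5, 19.5, 24.5, 29.5, 34.5, 39.5
n = 161, Σfm = 3969.5, mean = 24.6553
Σfm² = 117990.25
Σf(m − x̄)² = Σfm² − (Σfm)²/n = 117990.25 − 3969.5²/161 = 20121.1180
Population variance = 20121.1180 / 161 = 124.9759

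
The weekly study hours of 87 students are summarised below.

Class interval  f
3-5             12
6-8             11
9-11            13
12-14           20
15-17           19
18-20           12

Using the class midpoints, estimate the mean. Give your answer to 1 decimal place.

12.0

Midpoints: 4, 7, 10, 13, 16, 19
Σfm = 12×4 + 11×7 + 13×10 + 20×13 + 19×16 + 12×19 = 1047
n = Σf = 87
Mean = 1047 / 87 = 12.0345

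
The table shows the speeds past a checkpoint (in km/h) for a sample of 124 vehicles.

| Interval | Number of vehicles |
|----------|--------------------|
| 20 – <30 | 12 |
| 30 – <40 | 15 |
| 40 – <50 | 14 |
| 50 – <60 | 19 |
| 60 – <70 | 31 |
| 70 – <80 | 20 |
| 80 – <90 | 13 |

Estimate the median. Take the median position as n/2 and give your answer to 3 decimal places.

60.645

Cumulative frequencies: 12, 27, 41, 60, 91, 111, 124
n = 124; position = n/2 = 62.
This falls in the class 60 – <70: L = 60, F = 60, f = 31, h = 10.
Median ≈ 60 + ((62 − 60) / 31) × 10 = 60.6452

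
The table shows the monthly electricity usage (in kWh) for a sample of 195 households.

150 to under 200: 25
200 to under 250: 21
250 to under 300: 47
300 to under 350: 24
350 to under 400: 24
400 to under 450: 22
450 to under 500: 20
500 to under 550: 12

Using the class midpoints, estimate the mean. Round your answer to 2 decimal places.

Midpoints: 175, 225, 275, 325, 375, 425, 475, 525
Σfm = 25×175 + 21×225 + 47×275 + 24×325 + 24×375 + 22×425 + 20×475 + 12×525 = 63975
n = Σf = 195
Mean = 63975 / 195 = 328.0769

328.08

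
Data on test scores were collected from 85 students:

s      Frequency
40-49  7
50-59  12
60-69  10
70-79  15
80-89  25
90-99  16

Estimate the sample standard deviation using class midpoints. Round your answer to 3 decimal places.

Midpoints: 44.5, 54.5, 64.5, 74.5, 84.5, 94.5
n = 85, Σfm = 6352.5, mean = 74.7353
Σfm² = 495751.25
Σf(m − x̄)² = Σfm² − (Σfm)²/n = 495751.25 − 6352.5²/85 = 20995.2941
Sample variance = 20995.2941 / 84 = 249.9440
Standard deviation = √249.9440 = 15.8096

15.810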